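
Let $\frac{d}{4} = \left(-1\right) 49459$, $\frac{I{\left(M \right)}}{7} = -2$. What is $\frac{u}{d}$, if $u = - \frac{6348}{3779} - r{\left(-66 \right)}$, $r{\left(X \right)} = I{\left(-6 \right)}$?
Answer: $- \frac{23279}{373811122} \approx -6.2275 \cdot 10^{-5}$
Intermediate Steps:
$I{\left(M \right)} = -14$ ($I{\left(M \right)} = 7 \left(-2\right) = -14$)
$r{\left(X \right)} = -14$
$d = -197836$ ($d = 4 \left(\left(-1\right) 49459\right) = 4 \left(-49459\right) = -197836$)
$u = \frac{46558}{3779}$ ($u = - \frac{6348}{3779} - -14 = \left(-6348\right) \frac{1}{3779} + 14 = - \frac{6348}{3779} + 14 = \frac{46558}{3779} \approx 12.32$)
$\frac{u}{d} = \frac{46558}{3779 \left(-197836\right)} = \frac{46558}{3779} \left(- \frac{1}{197836}\right) = - \frac{23279}{373811122}$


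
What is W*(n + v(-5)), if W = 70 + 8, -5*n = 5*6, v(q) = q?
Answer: -858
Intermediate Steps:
n = -6 ≈ -6.0000
W = 78
W*(n + v(-5)) = 78*(-6 - 5) = 78*(-11) = -858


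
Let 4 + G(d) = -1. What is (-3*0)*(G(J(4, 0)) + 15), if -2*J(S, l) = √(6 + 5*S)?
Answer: 0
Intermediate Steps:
J(S, l) = -√(6 + 5*S)/2
G(d) = -5 (G(d) = -4 - 1 = -5)
(-3*0)*(G(J(4, 0)) + 15) = (-3*0)*(-5 + 15) = 0*10 = 0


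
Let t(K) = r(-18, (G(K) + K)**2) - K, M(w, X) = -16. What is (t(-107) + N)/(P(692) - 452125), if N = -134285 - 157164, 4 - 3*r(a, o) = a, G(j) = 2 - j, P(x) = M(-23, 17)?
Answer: 874004/1356423 ≈ 0.64434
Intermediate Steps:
P(x) = -16
r(a, o) = 4/3 - a/3
t(K) = 22/3 - K (t(K) = (4/3 - 1/3*(-18)) - K = (4/3 + 6) - K = 22/3 - K)
N = -291449
(t(-107) + N)/(P(692) - 452125) = ((22/3 - 1*(-107)) - 291449)/(-16 - 452125) = ((22/3 + 107) - 291449)/(-452141) = (343/3 - 291449)*(-1/452141) = -874004/3*(-1/452141) = 874004/1356423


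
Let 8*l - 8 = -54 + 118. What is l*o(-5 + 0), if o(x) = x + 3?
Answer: -18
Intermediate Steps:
o(x) = 3 + x
l = 9 (l = 1 + (-54 + 118)/8 = 1 + (⅛)*64 = 1 + 8 = 9)
l*o(-5 + 0) = 9*(3 + (-5 + 0)) = 9*(3 - 5) = 9*(-2) = -18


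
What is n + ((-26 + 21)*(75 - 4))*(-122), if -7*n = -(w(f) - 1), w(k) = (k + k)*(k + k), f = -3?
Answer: 43315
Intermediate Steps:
w(k) = 4*k**2 (w(k) = (2*k)*(2*k) = 4*k**2)
n = 5 (n = -(-1)*(4*(-3)**2 - 1)/7 = -(-1)*(4*9 - 1)/7 = -(-1)*(36 - 1)/7 = -(-1)*35/7 = -1/7*(-35) = 5)
n + ((-26 + 21)*(75 - 4))*(-122) = 5 + ((-26 + 21)*(75 - 4))*(-122) = 5 - 5*71*(-122) = 5 - 355*(-122) = 5 + 43310 = 43315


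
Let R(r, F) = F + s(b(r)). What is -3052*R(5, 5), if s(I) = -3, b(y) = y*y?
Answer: -6104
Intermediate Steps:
b(y) = y**2
R(r, F) = -3 + F (R(r, F) = F - 3 = -3 + F)
-3052*R(5, 5) = -3052*(-3 + 5) = -3052*2 = -6104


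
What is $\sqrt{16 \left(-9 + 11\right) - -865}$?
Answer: $\sqrt{897} \approx 29.95$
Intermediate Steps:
$\sqrt{16 \left(-9 + 11\right) - -865} = \sqrt{16 \cdot 2 + \left(870 - 5\right)} = \sqrt{32 + 865} = \sqrt{897}$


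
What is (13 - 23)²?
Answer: 100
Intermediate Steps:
(13 - 23)² = (-10)² = 100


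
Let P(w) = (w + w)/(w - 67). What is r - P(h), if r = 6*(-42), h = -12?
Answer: -19932/79 ≈ -252.30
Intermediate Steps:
P(w) = 2*w/(-67 + w) (P(w) = (2*w)/(-67 + w) = 2*w/(-67 + w))
r = -252
r - P(h) = -252 - 2*(-12)/(-67 - 12) = -252 - 2*(-12)/(-79) = -252 - 2*(-12)*(-1)/79 = -252 - 1*24/79 = -252 - 24/79 = -19932/79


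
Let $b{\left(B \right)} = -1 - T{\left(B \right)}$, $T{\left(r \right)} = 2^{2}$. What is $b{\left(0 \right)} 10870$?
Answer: $-54350$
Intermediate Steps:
$T{\left(r \right)} = 4$
$b{\left(B \right)} = -5$ ($b{\left(B \right)} = -1 - 4 = -5$)
$b{\left(0 \right)} 10870 = \left(-5\right) 10870 = -54350$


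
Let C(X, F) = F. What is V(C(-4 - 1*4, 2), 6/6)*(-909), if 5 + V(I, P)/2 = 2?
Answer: 5454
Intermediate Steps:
V(I, P) = -6 (V(I, P) = -10 + 2*2 = -10 + 4 = -6)
V(C(-4 - 1*4, 2), 6/6)*(-909) = -6*(-909) = 5454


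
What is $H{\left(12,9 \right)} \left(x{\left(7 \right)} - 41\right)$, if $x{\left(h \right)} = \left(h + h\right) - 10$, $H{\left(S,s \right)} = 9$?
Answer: $-333$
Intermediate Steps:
$x{\left(h \right)} = -10 + 2 h$ ($x{\left(h \right)} = 2 h - 10 = -10 + 2 h$)
$H{\left(12,9 \right)} \left(x{\left(7 \right)} - 41\right) = 9 \left(\left(-10 + 2 \cdot 7\right) - 41\right) = 9 \left(\left(-10 + 14\right) - 41\right) = 9 \left(4 - 41\right) = 9 \left(-37\right) = -333$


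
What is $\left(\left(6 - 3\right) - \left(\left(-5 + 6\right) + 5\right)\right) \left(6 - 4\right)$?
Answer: $-6$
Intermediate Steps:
$\left(\left(6 - 3\right) - \left(\left(-5 + 6\right) + 5\right)\right) \left(6 - 4\right) = \left(\left(6 - 3\right) - \left(1 + 5\right)\right) 2 = \left(3 - 6\right) 2 = \left(-3\right) 2 = -6$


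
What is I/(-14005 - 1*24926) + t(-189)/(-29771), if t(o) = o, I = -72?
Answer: 452451/55191181 ≈ 0.0081979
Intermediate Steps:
I/(-14005 - 1*24926) + t(-189)/(-29771) = -72/(-14005 - 1*24926) - 189/(-29771) = -72/(-14005 - 24926) - 189*(-1/29771) = -72/(-38931) + 27/4253 = -72*(-1/38931) + 27/4253 = 24/12977 + 27/4253 = 452451/55191181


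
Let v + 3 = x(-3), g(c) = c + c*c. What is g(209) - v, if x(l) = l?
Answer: 43896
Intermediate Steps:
g(c) = c + c²
v = -6 (v = -3 - 3 = -6)
g(209) - v = 209*(1 + 209) - 1*(-6) = 209*210 + 6 = 43890 + 6 = 43896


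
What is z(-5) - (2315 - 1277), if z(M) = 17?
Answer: -1021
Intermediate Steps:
z(-5) - (2315 - 1277) = 17 - (2315 - 1277) = 17 - 1*1038 = 17 - 1038 = -1021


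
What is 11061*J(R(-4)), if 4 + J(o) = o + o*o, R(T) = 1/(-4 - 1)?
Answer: -1150344/25 ≈ -46014.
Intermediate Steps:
R(T) = -1/5 (R(T) = 1/(-5) = -1/5)
J(o) = -4 + o + o**2 (J(o) = -4 + (o + o*o) = -4 + (o + o**2) = -4 + o + o**2)
11061*J(R(-4)) = 11061*(-4 - 1/5 + (-1/5)**2) = 11061*(-4 - 1/5 + 1/25) = 11061*(-104/25) = -1150344/25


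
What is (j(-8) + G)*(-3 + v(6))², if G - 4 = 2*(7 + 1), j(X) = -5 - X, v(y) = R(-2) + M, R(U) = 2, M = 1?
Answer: 0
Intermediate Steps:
v(y) = 3 (v(y) = 2 + 1 = 3)
G = 20 (G = 4 + 2*(7 + 1) = 4 + 2*8 = 4 + 16 = 20)
(j(-8) + G)*(-3 + v(6))² = ((-5 - 1*(-8)) + 20)*(-3 + 3)² = ((-5 + 8) + 20)*0² = (3 + 20)*0 = 23*0 = 0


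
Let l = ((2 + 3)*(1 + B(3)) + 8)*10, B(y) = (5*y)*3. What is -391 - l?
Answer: -2771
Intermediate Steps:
B(y) = 15*y
l = 2380 (l = ((2 + 3)*(1 + 15*3) + 8)*10 = (5*(1 + 45) + 8)*10 = (5*46 + 8)*10 = (230 + 8)*10 = 238*10 = 2380)
-391 - l = -391 - 1*2380 = -391 - 2380 = -2771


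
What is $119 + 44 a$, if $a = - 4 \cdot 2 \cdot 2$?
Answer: $-585$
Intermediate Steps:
$a = -16$ ($a = - 8 \cdot 2 = \left(-1\right) 16 = -16$)
$119 + 44 a = 119 + 44 \left(-16\right) = 119 - 704 = -585$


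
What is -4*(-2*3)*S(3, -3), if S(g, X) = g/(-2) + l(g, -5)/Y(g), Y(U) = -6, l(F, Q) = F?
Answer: -48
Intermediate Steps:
Y(U) = -6 (Y(U) = -1*6 = -6)
S(g, X) = -2*g/3 (S(g, X) = g/(-2) + g/(-6) = g*(-1/2) + g*(-1/6) = -g/2 - g/6 = -2*g/3)
-4*(-2*3)*S(3, -3) = -4*(-2*3)*(-2/3*3) = -(-24)*(-2) = -4*12 = -48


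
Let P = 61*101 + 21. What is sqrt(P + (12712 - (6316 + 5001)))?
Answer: sqrt(7577) ≈ 87.046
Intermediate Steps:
P = 6182 (P = 6161 + 21 = 6182)
sqrt(P + (12712 - (6316 + 5001))) = sqrt(6182 + (12712 - (6316 + 5001))) = sqrt(6182 + (12712 - 1*11317)) = sqrt(6182 + (12712 - 11317)) = sqrt(6182 + 1395) = sqrt(7577)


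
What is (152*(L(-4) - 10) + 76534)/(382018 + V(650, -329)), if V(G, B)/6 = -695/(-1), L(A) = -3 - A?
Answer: 37583/193094 ≈ 0.19464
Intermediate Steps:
V(G, B) = 4170 (V(G, B) = 6*(-695/(-1)) = 6*(-695*(-1)) = 6*695 = 4170)
(152*(L(-4) - 10) + 76534)/(382018 + V(650, -329)) = (152*((-3 - 1*(-4)) - 10) + 76534)/(382018 + 4170) = (152*((-3 + 4) - 10) + 76534)/386188 = (152*(1 - 10) + 76534)*(1/386188) = (152*(-9) + 76534)*(1/386188) = (-1368 + 76534)*(1/386188) = 75166*(1/386188) = 37583/193094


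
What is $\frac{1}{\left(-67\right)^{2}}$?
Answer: $\frac{1}{4489} \approx 0.00022277$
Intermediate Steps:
$\frac{1}{\left(-67\right)^{2}} = \frac{1}{4489}$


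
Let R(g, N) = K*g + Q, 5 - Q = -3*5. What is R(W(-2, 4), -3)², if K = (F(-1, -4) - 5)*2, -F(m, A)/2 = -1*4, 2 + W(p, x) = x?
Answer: 1024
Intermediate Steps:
W(p, x) = -2 + x
F(m, A) = 8 (F(m, A) = -(-2)*4 = -2*(-4) = 8)
K = 6 (K = (8 - 5)*2 = 3*2 = 6)
Q = 20 (Q = 5 - (-3)*5 = 5 - 1*(-15) = 5 + 15 = 20)
R(g, N) = 20 + 6*g (R(g, N) = 6*g + 20 = 20 + 6*g)
R(W(-2, 4), -3)² = (20 + 6*(-2 + 4))² = (20 + 6*2)² = (20 + 12)² = 32² = 1024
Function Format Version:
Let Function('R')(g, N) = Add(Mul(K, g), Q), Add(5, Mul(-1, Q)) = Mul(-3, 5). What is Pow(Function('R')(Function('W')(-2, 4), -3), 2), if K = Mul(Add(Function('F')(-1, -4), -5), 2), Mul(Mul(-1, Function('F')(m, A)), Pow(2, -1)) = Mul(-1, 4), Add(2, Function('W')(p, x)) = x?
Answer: 1024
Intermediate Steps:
Function('W')(p, x) = Add(-2, x)
Function('F')(m, A) = 8 (Function('F')(m, A) = Mul(-2, Mul(-1, 4)) = Mul(-2, -4) = 8)
K = 6 (K = Mul(Add(8, -5), 2) = Mul(3, 2) = 6)
Q = 20 (Q = Add(5, Mul(-1, Mul(-3, 5))) = Add(5, Mul(-1, -15)) = Add(5, 15) = 20)
Function('R')(g, N) = Add(20, Mul(6, g)) (Function('R')(g, N) = Add(Mul(6, g), 20) = Add(20, Mul(6, g)))
Pow(Function('R')(Function('W')(-2, 4), -3), 2) = Pow(Add(20, Mul(6, Add(-2, 4))), 2) = Pow(Add(20, Mul(6, 2)), 2) = Pow(Add(20, 12), 2) = Pow(32, 2) = 1024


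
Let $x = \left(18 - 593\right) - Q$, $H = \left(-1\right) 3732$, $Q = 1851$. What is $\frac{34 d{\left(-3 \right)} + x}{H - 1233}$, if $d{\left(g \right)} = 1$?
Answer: $\frac{2392}{4965} \approx 0.48177$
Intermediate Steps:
$H = -3732$
$x = -2426$ ($x = \left(18 - 593\right) - 1851 = -575 - 1851 = -2426$)
$\frac{34 d{\left(-3 \right)} + x}{H - 1233} = \frac{34 \cdot 1 - 2426}{-3732 - 1233} = \frac{34 - 2426}{-4965} = \left(-2392\right) \left(- \frac{1}{4965}\right) = \frac{2392}{4965}$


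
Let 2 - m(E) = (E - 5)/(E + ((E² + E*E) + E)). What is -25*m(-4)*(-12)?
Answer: 1425/2 ≈ 712.50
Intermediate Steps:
m(E) = 2 - (-5 + E)/(2*E + 2*E²) (m(E) = 2 - (E - 5)/(E + ((E² + E*E) + E)) = 2 - (-5 + E)/(E + ((E² + E²) + E)) = 2 - (-5 + E)/(E + (2*E² + E)) = 2 - (-5 + E)/(E + (E + 2*E²)) = 2 - (-5 + E)/(2*E + 2*E²))
-25*m(-4)*(-12) = -25*(5 + 3*(-4) + 4*(-4)²)/(2*(-4)*(1 - 4))*(-12) = -25*(-1)*(5 - 12 + 4*16)/(2*4*(-3))*(-12) = -25*(-1)*(-1)*(5 - 12 + 64)/(2*4*3)*(-12) = -25*(-1)*(-1)*57/(2*4*3)*(-12) = -25*19/8*(-12) = -475/8*(-12) = 1425/2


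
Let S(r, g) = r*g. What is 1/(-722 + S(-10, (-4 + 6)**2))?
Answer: -1/762 ≈ -0.0013123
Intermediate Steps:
S(r, g) = g*r
1/(-722 + S(-10, (-4 + 6)**2)) = 1/(-722 + (-4 + 6)**2*(-10)) = 1/(-722 + 2**2*(-10)) = 1/(-722 + 4*(-10)) = 1/(-722 - 40) = 1/(-762) = -1/762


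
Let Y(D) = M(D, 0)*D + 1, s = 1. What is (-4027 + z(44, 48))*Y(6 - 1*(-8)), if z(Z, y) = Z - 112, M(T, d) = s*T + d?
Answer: -806715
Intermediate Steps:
M(T, d) = T + d (M(T, d) = 1*T + d = T + d)
z(Z, y) = -112 + Z
Y(D) = 1 + D² (Y(D) = (D + 0)*D + 1 = D*D + 1 = D² + 1 = 1 + D²)
(-4027 + z(44, 48))*Y(6 - 1*(-8)) = (-4027 + (-112 + 44))*(1 + (6 - 1*(-8))²) = (-4027 - 68)*(1 + (6 + 8)²) = -4095*(1 + 14²) = -4095*(1 + 196) = -4095*197 = -806715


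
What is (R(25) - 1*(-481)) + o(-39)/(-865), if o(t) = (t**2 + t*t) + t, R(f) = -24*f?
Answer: -105938/865 ≈ -122.47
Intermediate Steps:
o(t) = t + 2*t**2 (o(t) = (t**2 + t**2) + t = 2*t**2 + t = t + 2*t**2)
(R(25) - 1*(-481)) + o(-39)/(-865) = (-24*25 - 1*(-481)) - 39*(1 + 2*(-39))/(-865) = (-600 + 481) - 39*(1 - 78)*(-1/865) = -119 - 39*(-77)*(-1/865) = -119 + 3003*(-1/865) = -119 - 3003/865 = -105938/865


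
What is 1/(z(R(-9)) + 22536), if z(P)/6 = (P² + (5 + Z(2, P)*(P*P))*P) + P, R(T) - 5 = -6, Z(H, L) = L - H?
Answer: 1/22524 ≈ 4.4397e-5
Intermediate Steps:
R(T) = -1 (R(T) = 5 - 6 = -1)
z(P) = 6*P + 6*P² + 6*P*(5 + P²*(-2 + P)) (z(P) = 6*((P² + (5 + (P - 1*2)*(P*P))*P) + P) = 6*((P² + (5 + (P - 2)*P²)*P) + P) = 6*((P² + (5 + (-2 + P)*P²)*P) + P) = 6*((P² + (5 + P²*(-2 + P))*P) + P) = 6*((P² + P*(5 + P²*(-2 + P))) + P) = 6*(P + P² + P*(5 + P²*(-2 + P))) = 6*P + 6*P² + 6*P*(5 + P²*(-2 + P)))
1/(z(R(-9)) + 22536) = 1/(6*(-1)*(6 - 1 + (-1)²*(-2 - 1)) + 22536) = 1/(6*(-1)*(6 - 1 + 1*(-3)) + 22536) = 1/(6*(-1)*(6 - 1 - 3) + 22536) = 1/(6*(-1)*2 + 22536) = 1/(-12 + 22536) = 1/22524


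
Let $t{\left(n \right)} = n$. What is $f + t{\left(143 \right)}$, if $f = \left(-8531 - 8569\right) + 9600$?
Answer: $-7357$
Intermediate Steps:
$f = -7500$ ($f = -17100 + 9600 = -7500$)
$f + t{\left(143 \right)} = -7500 + 143 = -7357$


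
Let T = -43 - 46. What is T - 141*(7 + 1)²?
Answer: -9113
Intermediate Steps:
T = -89
T - 141*(7 + 1)² = -89 - 141*(7 + 1)² = -89 - 141*8² = -89 - 141*64 = -89 - 9024 = -9113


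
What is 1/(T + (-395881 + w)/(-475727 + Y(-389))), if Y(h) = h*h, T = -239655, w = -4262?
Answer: -324406/77745119787 ≈ -4.1727e-6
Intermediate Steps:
Y(h) = h²
1/(T + (-395881 + w)/(-475727 + Y(-389))) = 1/(-239655 + (-395881 - 4262)/(-475727 + (-389)²)) = 1/(-239655 - 400143/(-475727 + 151321)) = 1/(-239655 - 400143/(-324406)) = 1/(-239655 - 400143*(-1/324406)) = 1/(-239655 + 400143/324406) = 1/(-77745119787/324406) = -324406/77745119787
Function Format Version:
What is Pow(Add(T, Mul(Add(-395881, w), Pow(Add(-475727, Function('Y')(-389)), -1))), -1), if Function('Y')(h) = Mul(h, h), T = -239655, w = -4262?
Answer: Rational(-324406, 77745119787) ≈ -4.1727e-6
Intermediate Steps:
Function('Y')(h) = Pow(h, 2)
Pow(Add(T, Mul(Add(-395881, w), Pow(Add(-475727, Function('Y')(-389)), -1))), -1) = Pow(Add(-239655, Mul(Add(-395881, -4262), Pow(Add(-475727, Pow(-389, 2)), -1))), -1) = Pow(Add(-239655, Mul(-400143, Pow(Add(-475727, 151321), -1))), -1) = Pow(Add(-239655, Mul(-400143, Pow(-324406, -1))), -1) = Pow(Add(-239655, Mul(-400143, Rational(-1, 324406))), -1) = Pow(Add(-239655, Rational(400143, 324406)), -1) = Pow(Rational(-77745119787, 324406), -1) = Rational(-324406, 77745119787)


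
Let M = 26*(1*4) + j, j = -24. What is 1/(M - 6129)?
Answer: -1/6049 ≈ -0.00016532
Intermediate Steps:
M = 80 (M = 26*(1*4) - 24 = 26*4 - 24 = 104 - 24 = 80)
1/(M - 6129) = 1/(80 - 6129) = 1/(-6049) = -1/6049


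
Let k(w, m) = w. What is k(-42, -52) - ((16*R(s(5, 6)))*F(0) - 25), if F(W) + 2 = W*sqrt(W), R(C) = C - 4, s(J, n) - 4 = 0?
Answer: -17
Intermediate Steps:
s(J, n) = 4 (s(J, n) = 4 + 0 = 4)
R(C) = -4 + C
F(W) = -2 + W**(3/2) (F(W) = -2 + W*sqrt(W) = -2 + W**(3/2))
k(-42, -52) - ((16*R(s(5, 6)))*F(0) - 25) = -42 - ((16*(-4 + 4))*(-2 + 0**(3/2)) - 25) = -42 - ((16*0)*(-2 + 0) - 25) = -42 - (0*(-2) - 25) = -42 - (0 - 25) = -42 - 1*(-25) = -42 + 25 = -17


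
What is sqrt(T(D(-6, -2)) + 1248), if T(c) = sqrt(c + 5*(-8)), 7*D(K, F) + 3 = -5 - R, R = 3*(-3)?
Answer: sqrt(61152 + 21*I*sqrt(217))/7 ≈ 35.327 + 0.089354*I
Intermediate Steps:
R = -9
D(K, F) = 1/7 (D(K, F) = -3/7 + (-5 - 1*(-9))/7 = -3/7 + (-5 + 9)/7 = -3/7 + (1/7)*4 = -3/7 + 4/7 = 1/7)
T(c) = sqrt(-40 + c) (T(c) = sqrt(c - 40) = sqrt(-40 + c))
sqrt(T(D(-6, -2)) + 1248) = sqrt(sqrt(-40 + 1/7) + 1248) = sqrt(sqrt(-279/7) + 1248) = sqrt(3*I*sqrt(217)/7 + 1248) = sqrt(1248 + 3*I*sqrt(217)/7)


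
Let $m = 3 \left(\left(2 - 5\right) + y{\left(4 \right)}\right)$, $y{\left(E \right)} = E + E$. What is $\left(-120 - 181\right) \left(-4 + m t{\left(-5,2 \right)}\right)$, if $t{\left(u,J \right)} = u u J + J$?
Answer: $-233576$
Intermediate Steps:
$y{\left(E \right)} = 2 E$
$m = 15$ ($m = 3 \left(\left(2 - 5\right) + 2 \cdot 4\right) = 3 \left(-3 + 8\right) = 3 \cdot 5 = 15$)
$t{\left(u,J \right)} = J + J u^{2}$ ($t{\left(u,J \right)} = u^{2} J + J = J u^{2} + J = J + J u^{2}$)
$\left(-120 - 181\right) \left(-4 + m t{\left(-5,2 \right)}\right) = \left(-120 - 181\right) \left(-4 + 15 \cdot 2 \left(1 + \left(-5\right)^{2}\right)\right) = - 301 \left(-4 + 15 \cdot 2 \left(1 + 25\right)\right) = - 301 \left(-4 + 15 \cdot 2 \cdot 26\right) = - 301 \left(-4 + 15 \cdot 52\right) = - 301 \left(-4 + 780\right) = \left(-301\right) 776 = -233576$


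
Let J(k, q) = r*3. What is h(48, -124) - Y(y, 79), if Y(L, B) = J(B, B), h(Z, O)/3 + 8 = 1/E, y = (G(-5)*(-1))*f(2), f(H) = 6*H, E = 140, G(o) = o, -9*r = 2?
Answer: -9791/420 ≈ -23.312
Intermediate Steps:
r = -2/9 (r = -⅑*2 = -2/9 ≈ -0.22222)
y = 60 (y = (-5*(-1))*(6*2) = 5*12 = 60)
h(Z, O) = -3357/140 (h(Z, O) = -24 + 3/140 = -3357/140)
J(k, q) = -⅔ (J(k, q) = -2/9*3 = -⅔)
Y(L, B) = -⅔
h(48, -124) - Y(y, 79) = -3357/140 - 1*(-⅔) = -3357/140 + ⅔ = -9791/420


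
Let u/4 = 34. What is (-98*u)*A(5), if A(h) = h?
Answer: -66640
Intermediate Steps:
u = 136 (u = 4*34 = 136)
(-98*u)*A(5) = -98*136*5 = -13328*5 = -66640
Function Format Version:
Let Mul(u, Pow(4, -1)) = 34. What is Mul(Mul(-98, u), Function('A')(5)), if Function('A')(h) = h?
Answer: -66640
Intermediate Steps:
u = 136 (u = Mul(4, 34) = 136)
Mul(Mul(-98, u), Function('A')(5)) = Mul(Mul(-98, 136), 5) = Mul(-13328, 5) = -66640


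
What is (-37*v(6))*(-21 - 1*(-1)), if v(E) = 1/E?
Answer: 370/3 ≈ 123.33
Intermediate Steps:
(-37*v(6))*(-21 - 1*(-1)) = (-37/6)*(-21 - 1*(-1)) = (-37*1/6)*(-21 + 1) = -37/6*(-20) = 370/3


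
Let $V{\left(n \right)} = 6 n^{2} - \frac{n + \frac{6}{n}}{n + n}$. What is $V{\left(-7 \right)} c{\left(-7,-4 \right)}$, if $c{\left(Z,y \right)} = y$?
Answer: $- \frac{57514}{49} \approx -1173.8$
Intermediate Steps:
$V{\left(n \right)} = 6 n^{2} - \frac{n + \frac{6}{n}}{2 n}$
$V{\left(-7 \right)} c{\left(-7,-4 \right)} = \left(- \frac{1}{2} - \frac{3}{49} + 6 \left(-7\right)^{2}\right) \left(-4\right) = \left(- \frac{1}{2} - \frac{3}{49} + 6 \cdot 49\right) \left(-4\right) = \left(- \frac{1}{2} - \frac{3}{49} + 294\right) \left(-4\right) = \frac{28757}{98} \left(-4\right) = - \frac{57514}{49}$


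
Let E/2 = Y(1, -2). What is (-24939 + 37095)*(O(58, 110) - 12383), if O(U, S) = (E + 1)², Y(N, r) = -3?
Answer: -150223848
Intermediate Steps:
E = -6 (E = 2*(-3) = -6)
O(U, S) = 25 (O(U, S) = (-6 + 1)² = (-5)² = 25)
(-24939 + 37095)*(O(58, 110) - 12383) = (-24939 + 37095)*(25 - 12383) = 12156*(-12358) = -150223848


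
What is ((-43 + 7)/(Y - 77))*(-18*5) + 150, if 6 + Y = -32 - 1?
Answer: 3540/29 ≈ 122.07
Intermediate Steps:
Y = -39 (Y = -6 + (-32 - 1) = -6 - 33 = -39)
((-43 + 7)/(Y - 77))*(-18*5) + 150 = ((-43 + 7)/(-39 - 77))*(-18*5) + 150 = -36/(-116)*(-90) + 150 = -36*(-1/116)*(-90) + 150 = (9/29)*(-90) + 150 = -810/29 + 150 = 3540/29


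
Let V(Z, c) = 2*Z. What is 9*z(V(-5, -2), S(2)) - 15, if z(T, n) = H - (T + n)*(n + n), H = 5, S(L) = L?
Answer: 318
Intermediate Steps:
z(T, n) = 5 - 2*n*(T + n) (z(T, n) = 5 - (T + n)*(n + n) = 5 - (T + n)*2*n = 5 - 2*n*(T + n))
9*z(V(-5, -2), S(2)) - 15 = 9*(5 - 2*2² - 2*2*(-5)*2) - 15 = 9*(5 - 2*4 - 2*(-10)*2) - 15 = 9*(5 - 8 + 40) - 15 = 9*37 - 15 = 333 - 15 = 318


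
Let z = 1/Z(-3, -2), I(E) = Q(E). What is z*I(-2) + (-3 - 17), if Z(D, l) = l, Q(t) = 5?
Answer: -45/2 ≈ -22.500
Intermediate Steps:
I(E) = 5
z = -½ (z = 1/(-2) = -½ ≈ -0.50000)
z*I(-2) + (-3 - 17) = -½*5 + (-3 - 17) = -5/2 - 20 = -45/2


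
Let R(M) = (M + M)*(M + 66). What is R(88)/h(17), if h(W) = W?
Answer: 27104/17 ≈ 1594.4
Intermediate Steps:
R(M) = 2*M*(66 + M) (R(M) = (2*M)*(66 + M) = 2*M*(66 + M))
R(88)/h(17) = (2*88*(66 + 88))/17 = (2*88*154)*(1/17) = 27104*(1/17) = 27104/17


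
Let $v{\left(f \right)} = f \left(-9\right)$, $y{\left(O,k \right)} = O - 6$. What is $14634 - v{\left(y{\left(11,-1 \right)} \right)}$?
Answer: $14679$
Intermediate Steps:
$y{\left(O,k \right)} = -6 + O$
$v{\left(f \right)} = - 9 f$
$14634 - v{\left(y{\left(11,-1 \right)} \right)} = 14634 - - 9 \left(-6 + 11\right) = 14634 - \left(-9\right) 5 = 14634 - -45 = 14634 + 45 = 14679$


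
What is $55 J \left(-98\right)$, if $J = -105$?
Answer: $565950$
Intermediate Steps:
$55 J \left(-98\right) = 55 \left(-105\right) \left(-98\right) = \left(-5775\right) \left(-98\right) = 565950$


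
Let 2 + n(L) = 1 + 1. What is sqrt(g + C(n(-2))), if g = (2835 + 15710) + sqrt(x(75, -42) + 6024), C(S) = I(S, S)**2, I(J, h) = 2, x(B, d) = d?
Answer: sqrt(18549 + sqrt(5982)) ≈ 136.48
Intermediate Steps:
n(L) = 0 (n(L) = -2 + (1 + 1) = -2 + 2 = 0)
C(S) = 4 (C(S) = 2**2 = 4)
g = 18545 + sqrt(5982) (g = (2835 + 15710) + sqrt(-42 + 6024) = 18545 + sqrt(5982) ≈ 18622.)
sqrt(g + C(n(-2))) = sqrt((18545 + sqrt(5982)) + 4) = sqrt(18549 + sqrt(5982))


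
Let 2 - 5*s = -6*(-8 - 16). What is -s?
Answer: 142/5 ≈ 28.400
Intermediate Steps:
s = -142/5 (s = ⅖ - (-6)*(-8 - 16)/5 = ⅖ - (-6)*(-24)/5 = ⅖ - ⅕*144 = ⅖ - 144/5 = -142/5 ≈ -28.400)
-s = -1*(-142/5) = 142/5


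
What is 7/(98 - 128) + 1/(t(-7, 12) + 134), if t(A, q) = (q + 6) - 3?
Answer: -1013/4470 ≈ -0.22662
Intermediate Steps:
t(A, q) = 3 + q (t(A, q) = (6 + q) - 3 = 3 + q)
7/(98 - 128) + 1/(t(-7, 12) + 134) = 7/(98 - 128) + 1/((3 + 12) + 134) = 7/(-30) + 1/(15 + 134) = 7*(-1/30) + 1/149 = -7/30 + 1/149 = -1013/4470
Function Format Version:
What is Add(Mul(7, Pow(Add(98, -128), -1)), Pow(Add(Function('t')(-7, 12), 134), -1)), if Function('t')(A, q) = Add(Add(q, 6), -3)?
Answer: Rational(-1013, 4470) ≈ -0.22662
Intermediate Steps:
Function('t')(A, q) = Add(3, q) (Function('t')(A, q) = Add(Add(6, q), -3) = Add(3, q))
Add(Mul(7, Pow(Add(98, -128), -1)), Pow(Add(Function('t')(-7, 12), 134), -1)) = Add(Mul(7, Pow(Add(98, -128), -1)), Pow(Add(Add(3, 12), 134), -1)) = Add(Mul(7, Pow(-30, -1)), Pow(Add(15, 134), -1)) = Add(Mul(7, Rational(-1, 30)), Pow(149, -1)) = Add(Rational(-7, 30), Rational(1, 149)) = Rational(-1013, 4470)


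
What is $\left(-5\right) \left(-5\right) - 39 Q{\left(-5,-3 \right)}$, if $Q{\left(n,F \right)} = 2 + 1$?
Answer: $-92$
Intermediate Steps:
$Q{\left(n,F \right)} = 3$
$\left(-5\right) \left(-5\right) - 39 Q{\left(-5,-3 \right)} = \left(-5\right) \left(-5\right) - 117 = 25 - 117 = -92$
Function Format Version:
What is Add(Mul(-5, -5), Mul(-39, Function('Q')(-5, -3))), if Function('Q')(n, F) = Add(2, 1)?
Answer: -92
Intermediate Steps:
Function('Q')(n, F) = 3
Add(Mul(-5, -5), Mul(-39, Function('Q')(-5, -3))) = Add(Mul(-5, -5), Mul(-39, 3)) = Add(25, -117) = -92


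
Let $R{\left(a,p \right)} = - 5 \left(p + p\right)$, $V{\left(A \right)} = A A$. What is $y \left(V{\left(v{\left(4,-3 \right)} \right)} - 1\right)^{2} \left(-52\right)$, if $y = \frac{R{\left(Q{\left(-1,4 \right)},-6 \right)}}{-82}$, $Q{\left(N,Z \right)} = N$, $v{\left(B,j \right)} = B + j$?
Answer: $0$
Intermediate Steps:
$V{\left(A \right)} = A^{2}$
$R{\left(a,p \right)} = - 10 p$ ($R{\left(a,p \right)} = - 5 \cdot 2 p = - 10 p$)
$y = - \frac{30}{41}$ ($y = \frac{\left(-10\right) \left(-6\right)}{-82} = 60 \left(- \frac{1}{82}\right) = - \frac{30}{41} \approx -0.73171$)
$y \left(V{\left(v{\left(4,-3 \right)} \right)} - 1\right)^{2} \left(-52\right) = - \frac{30 \left(\left(4 - 3\right)^{2} - 1\right)^{2}}{41} \left(-52\right) = - \frac{30 \left(1^{2} - 1\right)^{2}}{41} \left(-52\right) = - \frac{30 \left(1 - 1\right)^{2}}{41} \left(-52\right) = - \frac{30 \cdot 0^{2}}{41} \left(-52\right) = \left(- \frac{30}{41}\right) 0 \left(-52\right) = 0 \left(-52\right) = 0$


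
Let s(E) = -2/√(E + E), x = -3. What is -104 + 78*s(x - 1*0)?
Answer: -104 + 26*I*√6 ≈ -104.0 + 63.687*I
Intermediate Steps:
s(E) = -√2/√E (s(E) = -2*√2/(2*√E) = -√2/√E)
-104 + 78*s(x - 1*0) = -104 + 78*(-√2/√(-3 - 1*0)) = -104 + 78*(-√2/√(-3 + 0)) = -104 + 78*(-√2/√(-3)) = -104 + 78*(-√2*(-I*√3/3)) = -104 + 78*(I*√6/3) = -104 + 26*I*√6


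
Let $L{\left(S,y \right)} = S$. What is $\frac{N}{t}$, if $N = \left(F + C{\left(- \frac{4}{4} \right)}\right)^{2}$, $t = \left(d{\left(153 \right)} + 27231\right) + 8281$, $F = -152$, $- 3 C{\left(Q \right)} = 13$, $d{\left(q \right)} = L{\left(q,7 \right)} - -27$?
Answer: $\frac{219961}{321228} \approx 0.68475$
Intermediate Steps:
$d{\left(q \right)} = 27 + q$ ($d{\left(q \right)} = q - -27 = q + 27 = 27 + q$)
$C{\left(Q \right)} = - \frac{13}{3}$ ($C{\left(Q \right)} = \left(- \frac{1}{3}\right) 13 = - \frac{13}{3}$)
$t = 35692$ ($t = \left(\left(27 + 153\right) + 27231\right) + 8281 = \left(180 + 27231\right) + 8281 = 27411 + 8281 = 35692$)
$N = \frac{219961}{9}$ ($N = \left(-152 - \frac{13}{3}\right)^{2} = \left(- \frac{469}{3}\right)^{2} = \frac{219961}{9} \approx 24440.0$)
$\frac{N}{t} = \frac{219961}{9 \cdot 35692} = \frac{219961}{9} \cdot \frac{1}{35692} = \frac{219961}{321228}$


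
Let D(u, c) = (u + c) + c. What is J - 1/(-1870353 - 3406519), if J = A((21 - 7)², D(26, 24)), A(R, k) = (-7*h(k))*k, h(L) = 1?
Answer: -2733419695/5276872 ≈ -518.00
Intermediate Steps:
D(u, c) = u + 2*c (D(u, c) = (c + u) + c = u + 2*c)
A(R, k) = -7*k (A(R, k) = (-7*1)*k = -7*k)
J = -518 (J = -7*(26 + 2*24) = -7*(26 + 48) = -7*74 = -518)
J - 1/(-1870353 - 3406519) = -518 - 1/(-1870353 - 3406519) = -518 - 1/(-5276872) = -518 - 1*(-1/5276872) = -518 + 1/5276872 = -2733419695/5276872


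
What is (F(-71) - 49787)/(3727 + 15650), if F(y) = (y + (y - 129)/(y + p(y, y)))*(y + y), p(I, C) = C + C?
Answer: -119515/58131 ≈ -2.0560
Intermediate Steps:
p(I, C) = 2*C
F(y) = 2*y*(y + (-129 + y)/(3*y)) (F(y) = (y + (y - 129)/(y + 2*y))*(y + y) = (y + (-129 + y)/((3*y)))*(2*y) = (y + (-129 + y)*(1/(3*y)))*(2*y) = (y + (-129 + y)/(3*y))*(2*y) = 2*y*(y + (-129 + y)/(3*y)))
(F(-71) - 49787)/(3727 + 15650) = ((-86 + 2*(-71)**2 + (2/3)*(-71)) - 49787)/(3727 + 15650) = ((-86 + 2*5041 - 142/3) - 49787)/19377 = ((-86 + 10082 - 142/3) - 49787)*(1/19377) = (29846/3 - 49787)*(1/19377) = -119515/3*1/19377 = -119515/58131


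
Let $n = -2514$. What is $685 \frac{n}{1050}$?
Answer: $- \frac{57403}{35} \approx -1640.1$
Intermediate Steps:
$685 \frac{n}{1050} = 685 \left(- \frac{2514}{1050}\right) = 685 \left(\left(-2514\right) \frac{1}{1050}\right) = 685 \left(- \frac{419}{175}\right) = - \frac{57403}{35}$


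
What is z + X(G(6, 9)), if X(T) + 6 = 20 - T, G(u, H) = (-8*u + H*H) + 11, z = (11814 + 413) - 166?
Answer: 12031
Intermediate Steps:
z = 12061 (z = 12227 - 166 = 12061)
G(u, H) = 11 + H² - 8*u (G(u, H) = (-8*u + H²) + 11 = (H² - 8*u) + 11 = 11 + H² - 8*u)
X(T) = 14 - T (X(T) = -6 + (20 - T) = 14 - T)
z + X(G(6, 9)) = 12061 + (14 - (11 + 9² - 8*6)) = 12061 + (14 - (11 + 81 - 48)) = 12061 + (14 - 1*44) = 12061 + (14 - 44) = 12061 - 30 = 12031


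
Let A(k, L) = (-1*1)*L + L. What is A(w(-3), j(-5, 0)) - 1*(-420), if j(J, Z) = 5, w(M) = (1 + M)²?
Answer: 420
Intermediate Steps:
A(k, L) = 0 (A(k, L) = -L + L = 0)
A(w(-3), j(-5, 0)) - 1*(-420) = 0 - 1*(-420) = 0 + 420 = 420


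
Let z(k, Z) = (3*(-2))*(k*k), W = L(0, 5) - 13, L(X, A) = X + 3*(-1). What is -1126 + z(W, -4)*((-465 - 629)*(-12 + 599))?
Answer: 986384282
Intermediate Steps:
L(X, A) = -3 + X (L(X, A) = X - 3 = -3 + X)
W = -16 (W = (-3 + 0) - 13 = -3 - 13 = -16)
z(k, Z) = -6*k²
-1126 + z(W, -4)*((-465 - 629)*(-12 + 599)) = -1126 + (-6*(-16)²)*((-465 - 629)*(-12 + 599)) = -1126 + (-6*256)*(-1094*587) = -1126 - 1536*(-642178) = -1126 + 986385408 = 986384282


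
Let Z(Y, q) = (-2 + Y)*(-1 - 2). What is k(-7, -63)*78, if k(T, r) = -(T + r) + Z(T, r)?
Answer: 7566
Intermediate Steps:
Z(Y, q) = 6 - 3*Y (Z(Y, q) = (-2 + Y)*(-3) = 6 - 3*Y)
k(T, r) = 6 - r - 4*T (k(T, r) = -(T + r) + (6 - 3*T) = (-T - r) + (6 - 3*T) = 6 - r - 4*T)
k(-7, -63)*78 = (6 - 1*(-63) - 4*(-7))*78 = (6 + 63 + 28)*78 = 97*78 = 7566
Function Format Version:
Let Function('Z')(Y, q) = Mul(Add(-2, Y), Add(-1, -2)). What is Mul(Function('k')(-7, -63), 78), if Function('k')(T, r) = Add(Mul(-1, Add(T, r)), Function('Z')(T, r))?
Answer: 7566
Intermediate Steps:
Function('Z')(Y, q) = Add(6, Mul(-3, Y)) (Function('Z')(Y, q) = Mul(Add(-2, Y), -3) = Add(6, Mul(-3, Y)))
Function('k')(T, r) = Add(6, Mul(-1, r), Mul(-4, T)) (Function('k')(T, r) = Add(Mul(-1, Add(T, r)), Add(6, Mul(-3, T))) = Add(Add(Mul(-1, T), Mul(-1, r)), Add(6, Mul(-3, T))) = Add(6, Mul(-1, r), Mul(-4, T)))
Mul(Function('k')(-7, -63), 78) = Mul(Add(6, Mul(-1, -63), Mul(-4, -7)), 78) = Mul(Add(6, 63, 28), 78) = Mul(97, 78) = 7566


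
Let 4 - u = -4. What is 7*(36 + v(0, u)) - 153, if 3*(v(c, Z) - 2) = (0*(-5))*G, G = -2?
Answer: 113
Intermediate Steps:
u = 8 (u = 4 - 1*(-4) = 4 + 4 = 8)
v(c, Z) = 2 (v(c, Z) = 2 + ((0*(-5))*(-2))/3 = 2 + (0*(-2))/3 = 2 + (1/3)*0 = 2 + 0 = 2)
7*(36 + v(0, u)) - 153 = 7*(36 + 2) - 153 = 7*38 - 153 = 266 - 153 = 113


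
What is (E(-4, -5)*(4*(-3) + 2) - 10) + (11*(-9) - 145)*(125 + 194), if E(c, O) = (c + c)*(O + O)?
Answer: -78646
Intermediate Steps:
E(c, O) = 4*O*c (E(c, O) = (2*c)*(2*O) = 4*O*c)
(E(-4, -5)*(4*(-3) + 2) - 10) + (11*(-9) - 145)*(125 + 194) = ((4*(-5)*(-4))*(4*(-3) + 2) - 10) + (11*(-9) - 145)*(125 + 194) = (80*(-12 + 2) - 10) + (-99 - 145)*319 = (80*(-10) - 10) - 244*319 = (-800 - 10) - 77836 = -810 - 77836 = -78646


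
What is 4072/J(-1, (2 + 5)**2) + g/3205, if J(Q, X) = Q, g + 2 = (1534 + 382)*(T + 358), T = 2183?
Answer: -8182206/3205 ≈ -2552.9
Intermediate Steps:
g = 4868554 (g = -2 + (1534 + 382)*(2183 + 358) = -2 + 1916*2541 = -2 + 4868556 = 4868554)
4072/J(-1, (2 + 5)**2) + g/3205 = 4072/(-1) + 4868554/3205 = 4072*(-1) + 4868554*(1/3205) = -4072 + 4868554/3205 = -8182206/3205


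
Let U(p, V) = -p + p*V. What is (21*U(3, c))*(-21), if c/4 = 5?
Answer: -25137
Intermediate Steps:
c = 20 (c = 4*5 = 20)
U(p, V) = -p + V*p
(21*U(3, c))*(-21) = (21*(3*(-1 + 20)))*(-21) = (21*(3*19))*(-21) = (21*57)*(-21) = 1197*(-21) = -25137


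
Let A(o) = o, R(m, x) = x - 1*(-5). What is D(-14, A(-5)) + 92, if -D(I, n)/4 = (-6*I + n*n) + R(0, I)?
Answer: -308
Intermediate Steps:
R(m, x) = 5 + x (R(m, x) = x + 5 = 5 + x)
D(I, n) = -20 - 4*n² + 20*I (D(I, n) = -4*((-6*I + n*n) + (5 + I)) = -4*((-6*I + n²) + (5 + I)) = -4*((n² - 6*I) + (5 + I)) = -4*(5 + n² - 5*I) = -20 - 4*n² + 20*I)
D(-14, A(-5)) + 92 = (-20 - 4*(-5)² + 20*(-14)) + 92 = (-20 - 4*25 - 280) + 92 = (-20 - 100 - 280) + 92 = -400 + 92 = -308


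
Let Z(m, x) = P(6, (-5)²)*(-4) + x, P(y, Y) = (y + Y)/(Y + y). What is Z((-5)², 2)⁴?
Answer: 16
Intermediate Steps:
P(y, Y) = 1 (P(y, Y) = (Y + y)/(Y + y) = 1)
Z(m, x) = -4 + x (Z(m, x) = 1*(-4) + x = -4 + x)
Z((-5)², 2)⁴ = (-4 + 2)⁴ = (-2)⁴ = 16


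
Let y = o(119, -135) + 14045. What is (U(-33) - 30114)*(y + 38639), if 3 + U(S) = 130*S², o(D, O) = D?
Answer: 5885052759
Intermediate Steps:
y = 14164 (y = 119 + 14045 = 14164)
U(S) = -3 + 130*S²
(U(-33) - 30114)*(y + 38639) = ((-3 + 130*(-33)²) - 30114)*(14164 + 38639) = ((-3 + 130*1089) - 30114)*52803 = ((-3 + 141570) - 30114)*52803 = (141567 - 30114)*52803 = 111453*52803 = 5885052759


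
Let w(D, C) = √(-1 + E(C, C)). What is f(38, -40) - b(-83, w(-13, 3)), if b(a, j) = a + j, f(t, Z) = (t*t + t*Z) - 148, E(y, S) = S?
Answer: -141 - √2 ≈ -142.41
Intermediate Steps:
w(D, C) = √(-1 + C)
f(t, Z) = -148 + t² + Z*t (f(t, Z) = (t² + Z*t) - 148 = -148 + t² + Z*t)
f(38, -40) - b(-83, w(-13, 3)) = (-148 + 38² - 40*38) - (-83 + √(-1 + 3)) = (-148 + 1444 - 1520) - (-83 + √2) = -224 + (83 - √2) = -141 - √2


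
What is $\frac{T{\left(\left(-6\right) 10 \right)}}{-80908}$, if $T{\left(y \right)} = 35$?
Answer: $- \frac{35}{80908} \approx -0.00043259$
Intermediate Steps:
$\frac{T{\left(\left(-6\right) 10 \right)}}{-80908} = \frac{35}{-80908} = 35 \left(- \frac{1}{80908}\right) = - \frac{35}{80908}$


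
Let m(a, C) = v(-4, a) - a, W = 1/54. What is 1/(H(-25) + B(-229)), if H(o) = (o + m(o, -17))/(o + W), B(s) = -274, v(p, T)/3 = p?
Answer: -1349/368978 ≈ -0.0036560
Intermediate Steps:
v(p, T) = 3*p
W = 1/54 ≈ 0.018519
m(a, C) = -12 - a (m(a, C) = 3*(-4) - a = -12 - a)
H(o) = -12/(1/54 + o) (H(o) = (o + (-12 - o))/(o + 1/54) = -12/(1/54 + o))
1/(H(-25) + B(-229)) = 1/(-648/(1 + 54*(-25)) - 274) = 1/(-648/(1 - 1350) - 274) = 1/(-648/(-1349) - 274) = 1/(-648*(-1/1349) - 274) = 1/(648/1349 - 274) = 1/(-368978/1349) = -1349/368978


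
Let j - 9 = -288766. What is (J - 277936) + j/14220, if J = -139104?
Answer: -5930597557/14220 ≈ -4.1706e+5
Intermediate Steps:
j = -288757 (j = 9 - 288766 = -288757)
(J - 277936) + j/14220 = (-139104 - 277936) - 288757/14220 = -417040 - 288757*1/14220 = -417040 - 288757/14220 = -5930597557/14220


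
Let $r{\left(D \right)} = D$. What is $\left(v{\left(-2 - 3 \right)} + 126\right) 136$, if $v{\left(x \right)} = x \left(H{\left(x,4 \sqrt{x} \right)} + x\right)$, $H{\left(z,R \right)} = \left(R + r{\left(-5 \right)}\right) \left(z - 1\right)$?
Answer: $136 + 16320 i \sqrt{5} \approx 136.0 + 36493.0 i$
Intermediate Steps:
$H{\left(z,R \right)} = \left(-1 + z\right) \left(-5 + R\right)$ ($H{\left(z,R \right)} = \left(R - 5\right) \left(z - 1\right) = \left(-5 + R\right) \left(-1 + z\right) = \left(-1 + z\right) \left(-5 + R\right)$)
$v{\left(x \right)} = x \left(5 - 4 x - 4 \sqrt{x} + 4 x^{\frac{3}{2}}\right)$ ($v{\left(x \right)} = x \left(\left(5 - 4 \sqrt{x} - 5 x + 4 \sqrt{x} x\right) + x\right) = x \left(\left(5 - 4 \sqrt{x} - 5 x + 4 x^{\frac{3}{2}}\right) + x\right) = x \left(\left(5 - 5 x - 4 \sqrt{x} + 4 x^{\frac{3}{2}}\right) + x\right) = x \left(5 - 4 x - 4 \sqrt{x} + 4 x^{\frac{3}{2}}\right)$)
$\left(v{\left(-2 - 3 \right)} + 126\right) 136 = \left(\left(-2 - 3\right) \left(5 - 4 \left(-2 - 3\right) - 4 \sqrt{-2 - 3} + 4 \left(-2 - 3\right)^{\frac{3}{2}}\right) + 126\right) 136 = \left(- 5 \left(5 - -20 - 4 \sqrt{-5} + 4 \left(-5\right)^{\frac{3}{2}}\right) + 126\right) 136 = \left(- 5 \left(5 + 20 - 4 i \sqrt{5} + 4 \left(- 5 i \sqrt{5}\right)\right) + 126\right) 136 = \left(- 5 \left(5 + 20 - 4 i \sqrt{5} - 20 i \sqrt{5}\right) + 126\right) 136 = \left(- 5 \left(25 - 24 i \sqrt{5}\right) + 126\right) 136 = \left(\left(-125 + 120 i \sqrt{5}\right) + 126\right) 136 = \left(1 + 120 i \sqrt{5}\right) 136 = 136 + 16320 i \sqrt{5}$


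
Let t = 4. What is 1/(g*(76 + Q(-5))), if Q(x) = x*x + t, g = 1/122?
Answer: 122/105 ≈ 1.1619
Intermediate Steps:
g = 1/122 ≈ 0.0081967
Q(x) = 4 + x**2 (Q(x) = x*x + 4 = x**2 + 4 = 4 + x**2)
1/(g*(76 + Q(-5))) = 1/((76 + (4 + (-5)**2))/122) = 1/((76 + (4 + 25))/122) = 1/((76 + 29)/122) = 1/((1/122)*105) = 1/(105/122) = 122/105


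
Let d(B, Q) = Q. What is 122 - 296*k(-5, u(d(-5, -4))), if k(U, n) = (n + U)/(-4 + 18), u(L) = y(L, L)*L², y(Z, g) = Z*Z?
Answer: -36294/7 ≈ -5184.9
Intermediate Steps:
y(Z, g) = Z²
u(L) = L⁴ (u(L) = L²*L² = L⁴)
k(U, n) = U/14 + n/14 (k(U, n) = (U + n)/14 = (U + n)*(1/14) = U/14 + n/14)
122 - 296*k(-5, u(d(-5, -4))) = 122 - 296*((1/14)*(-5) + (1/14)*(-4)⁴) = 122 - 296*(-5/14 + (1/14)*256) = 122 - 296*(-5/14 + 128/7) = 122 - 296*251/14 = 122 - 37148/7 = -36294/7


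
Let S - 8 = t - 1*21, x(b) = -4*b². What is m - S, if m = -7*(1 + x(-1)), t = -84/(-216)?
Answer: 605/18 ≈ 33.611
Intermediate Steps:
t = 7/18 (t = -84*(-1/216) = 7/18 ≈ 0.38889)
m = 21 (m = -7*(1 - 4*(-1)²) = -7*(1 - 4*1) = -7*(1 - 4) = -7*(-3) = 21)
S = -227/18 (S = 8 + (7/18 - 1*21) = 8 + (7/18 - 21) = 8 - 371/18 = -227/18 ≈ -12.611)
m - S = 21 - 1*(-227/18) = 21 + 227/18 = 605/18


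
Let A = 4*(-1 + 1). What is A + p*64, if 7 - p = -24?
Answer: 1984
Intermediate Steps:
p = 31 (p = 7 - 1*(-24) = 7 + 24 = 31)
A = 0 (A = 4*0 = 0)
A + p*64 = 0 + 31*64 = 0 + 1984 = 1984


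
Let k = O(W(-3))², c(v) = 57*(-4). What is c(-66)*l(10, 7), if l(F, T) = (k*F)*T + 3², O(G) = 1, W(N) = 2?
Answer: -18012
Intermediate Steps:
c(v) = -228
k = 1 (k = 1² = 1)
l(F, T) = 9 + F*T (l(F, T) = (1*F)*T + 3² = F*T + 9 = 9 + F*T)
c(-66)*l(10, 7) = -228*(9 + 10*7) = -228*(9 + 70) = -228*79 = -18012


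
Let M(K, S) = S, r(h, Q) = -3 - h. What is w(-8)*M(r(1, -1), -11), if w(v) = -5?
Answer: 55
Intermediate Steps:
w(-8)*M(r(1, -1), -11) = -5*(-11) = 55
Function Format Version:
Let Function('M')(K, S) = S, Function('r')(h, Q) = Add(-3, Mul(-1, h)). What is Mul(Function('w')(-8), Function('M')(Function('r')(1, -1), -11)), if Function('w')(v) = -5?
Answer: 55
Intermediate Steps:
Mul(Function('w')(-8), Function('M')(Function('r')(1, -1), -11)) = Mul(-5, -11) = 55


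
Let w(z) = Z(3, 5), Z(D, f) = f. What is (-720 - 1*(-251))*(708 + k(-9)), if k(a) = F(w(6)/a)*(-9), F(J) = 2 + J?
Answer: -325955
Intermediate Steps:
w(z) = 5
k(a) = -18 - 45/a (k(a) = (2 + 5/a)*(-9) = -18 - 45/a)
(-720 - 1*(-251))*(708 + k(-9)) = (-720 - 1*(-251))*(708 + (-18 - 45/(-9))) = (-720 + 251)*(708 + (-18 - 45*(-1/9))) = -469*(708 + (-18 + 5)) = -469*(708 - 13) = -469*695 = -325955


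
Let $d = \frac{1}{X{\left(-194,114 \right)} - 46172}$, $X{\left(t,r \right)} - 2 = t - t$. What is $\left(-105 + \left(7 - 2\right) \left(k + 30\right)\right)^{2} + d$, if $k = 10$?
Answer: $\frac{416684249}{46170} \approx 9025.0$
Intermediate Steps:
$X{\left(t,r \right)} = 2$ ($X{\left(t,r \right)} = 2 + \left(t - t\right) = 2 + 0 = 2$)
$d = - \frac{1}{46170}$ ($d = \frac{1}{2 - 46172} = \frac{1}{-46170} = - \frac{1}{46170} \approx -2.1659 \cdot 10^{-5}$)
$\left(-105 + \left(7 - 2\right) \left(k + 30\right)\right)^{2} + d = \left(-105 + \left(7 - 2\right) \left(10 + 30\right)\right)^{2} - \frac{1}{46170} = \left(-105 + 5 \cdot 40\right)^{2} - \frac{1}{46170} = \left(-105 + 200\right)^{2} - \frac{1}{46170} = 95^{2} - \frac{1}{46170} = 9025 - \frac{1}{46170} = \frac{416684249}{46170}$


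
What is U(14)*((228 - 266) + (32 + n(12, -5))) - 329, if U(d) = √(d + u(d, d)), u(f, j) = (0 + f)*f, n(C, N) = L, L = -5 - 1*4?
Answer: -329 - 15*√210 ≈ -546.37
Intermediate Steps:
L = -9 (L = -5 - 4 = -9)
n(C, N) = -9
u(f, j) = f² (u(f, j) = f*f = f²)
U(d) = √(d + d²)
U(14)*((228 - 266) + (32 + n(12, -5))) - 329 = √(14*(1 + 14))*((228 - 266) + (32 - 9)) - 329 = √(14*15)*(-38 + 23) - 329 = √210*(-15) - 329 = -15*√210 - 329 = -329 - 15*√210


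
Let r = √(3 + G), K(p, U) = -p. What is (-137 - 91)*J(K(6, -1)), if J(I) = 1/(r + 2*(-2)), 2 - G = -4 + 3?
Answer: 456/5 + 114*√6/5 ≈ 147.05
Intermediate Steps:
G = 3 (G = 2 - (-4 + 3) = 2 - 1*(-1) = 2 + 1 = 3)
r = √6 (r = √(3 + 3) = √6 ≈ 2.4495)
J(I) = 1/(-4 + √6) (J(I) = 1/(√6 + 2*(-2)) = 1/(√6 - 4) = 1/(-4 + √6))
(-137 - 91)*J(K(6, -1)) = (-137 - 91)*(-⅖ - √6/10) = -228*(-⅖ - √6/10) = 456/5 + 114*√6/5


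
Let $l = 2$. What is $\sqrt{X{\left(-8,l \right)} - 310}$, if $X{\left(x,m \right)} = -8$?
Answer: $i \sqrt{318} \approx 17.833 i$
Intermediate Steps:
$\sqrt{X{\left(-8,l \right)} - 310} = \sqrt{-8 - 310} = \sqrt{-318} = i \sqrt{318}$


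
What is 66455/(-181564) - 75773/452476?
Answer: -2739183847/5134584529 ≈ -0.53348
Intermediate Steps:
66455/(-181564) - 75773/452476 = 66455*(-1/181564) - 75773*1/452476 = -66455/181564 - 75773/452476 = -2739183847/5134584529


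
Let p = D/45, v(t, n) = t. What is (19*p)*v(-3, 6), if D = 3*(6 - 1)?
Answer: -19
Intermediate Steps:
D = 15 (D = 3*5 = 15)
p = ⅓ (p = 15/45 = 15*(1/45) = ⅓ ≈ 0.33333)
(19*p)*v(-3, 6) = (19*(⅓))*(-3) = (19/3)*(-3) = -19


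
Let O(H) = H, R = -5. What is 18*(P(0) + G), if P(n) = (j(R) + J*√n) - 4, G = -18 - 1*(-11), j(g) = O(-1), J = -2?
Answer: -216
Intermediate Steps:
j(g) = -1
G = -7 (G = -18 + 11 = -7)
P(n) = -5 - 2*√n (P(n) = (-1 - 2*√n) - 4 = -5 - 2*√n)
18*(P(0) + G) = 18*((-5 - 2*√0) - 7) = 18*((-5 - 2*0) - 7) = 18*((-5 + 0) - 7) = 18*(-5 - 7) = 18*(-12) = -216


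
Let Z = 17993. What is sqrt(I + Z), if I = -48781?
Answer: 2*I*sqrt(7697) ≈ 175.47*I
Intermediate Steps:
sqrt(I + Z) = sqrt(-48781 + 17993) = sqrt(-30788) = 2*I*sqrt(7697)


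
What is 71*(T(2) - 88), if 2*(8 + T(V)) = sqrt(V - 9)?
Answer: -6816 + 71*I*sqrt(7)/2 ≈ -6816.0 + 93.924*I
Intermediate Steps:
T(V) = -8 + sqrt(-9 + V)/2 (T(V) = -8 + sqrt(V - 9)/2 = -8 + sqrt(-9 + V)/2)
71*(T(2) - 88) = 71*((-8 + sqrt(-9 + 2)/2) - 88) = 71*((-8 + sqrt(-7)/2) - 88) = 71*((-8 + (I*sqrt(7))/2) - 88) = 71*((-8 + I*sqrt(7)/2) - 88) = 71*(-96 + I*sqrt(7)/2) = -6816 + 71*I*sqrt(7)/2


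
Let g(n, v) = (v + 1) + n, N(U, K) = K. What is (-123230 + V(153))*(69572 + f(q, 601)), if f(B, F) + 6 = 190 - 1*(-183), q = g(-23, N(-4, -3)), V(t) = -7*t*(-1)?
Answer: -8543678301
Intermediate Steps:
V(t) = 7*t
g(n, v) = 1 + n + v (g(n, v) = (1 + v) + n = 1 + n + v)
q = -25 (q = 1 - 23 - 3 = -25)
f(B, F) = 367 (f(B, F) = -6 + (190 - 1*(-183)) = -6 + (190 + 183) = -6 + 373 = 367)
(-123230 + V(153))*(69572 + f(q, 601)) = (-123230 + 7*153)*(69572 + 367) = (-123230 + 1071)*69939 = -122159*69939 = -8543678301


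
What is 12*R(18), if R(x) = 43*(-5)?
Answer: -2580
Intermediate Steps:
R(x) = -215
12*R(18) = 12*(-215) = -2580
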